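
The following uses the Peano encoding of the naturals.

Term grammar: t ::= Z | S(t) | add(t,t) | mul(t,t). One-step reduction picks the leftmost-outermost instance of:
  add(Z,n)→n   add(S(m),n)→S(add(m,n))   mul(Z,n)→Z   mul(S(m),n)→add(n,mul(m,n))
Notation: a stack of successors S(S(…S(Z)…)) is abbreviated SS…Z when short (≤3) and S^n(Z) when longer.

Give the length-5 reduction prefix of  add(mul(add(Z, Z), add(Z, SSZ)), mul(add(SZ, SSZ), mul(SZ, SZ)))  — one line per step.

Answer: after 5 steps: add(mul(SZ, SZ), mul(add(Z, SSZ), mul(SZ, SZ)))

Reduction:
  start: add(mul(add(Z, Z), add(Z, SSZ)), mul(add(SZ, SSZ), mul(SZ, SZ)))
  →1  add(mul(Z, add(Z, SSZ)), mul(add(SZ, SSZ), mul(SZ, SZ)))
  →2  add(Z, mul(add(SZ, SSZ), mul(SZ, SZ)))
  →3  mul(add(SZ, SSZ), mul(SZ, SZ))
  →4  mul(S(add(Z, SSZ)), mul(SZ, SZ))
  →5  add(mul(SZ, SZ), mul(add(Z, SSZ), mul(SZ, SZ)))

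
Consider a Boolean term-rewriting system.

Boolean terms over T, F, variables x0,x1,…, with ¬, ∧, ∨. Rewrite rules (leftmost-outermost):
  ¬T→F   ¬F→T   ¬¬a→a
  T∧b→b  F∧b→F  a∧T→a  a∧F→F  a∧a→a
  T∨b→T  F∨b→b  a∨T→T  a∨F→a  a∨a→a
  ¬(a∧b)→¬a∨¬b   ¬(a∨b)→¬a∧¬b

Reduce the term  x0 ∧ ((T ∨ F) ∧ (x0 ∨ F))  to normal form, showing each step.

  start: x0 ∧ ((T ∨ F) ∧ (x0 ∨ F))
  step 1: x0 ∧ (T ∧ (x0 ∨ F))
  step 2: x0 ∧ (x0 ∨ F)
  step 3: x0 ∧ x0
  step 4: x0

Answer: normal form = x0  (in 4 steps)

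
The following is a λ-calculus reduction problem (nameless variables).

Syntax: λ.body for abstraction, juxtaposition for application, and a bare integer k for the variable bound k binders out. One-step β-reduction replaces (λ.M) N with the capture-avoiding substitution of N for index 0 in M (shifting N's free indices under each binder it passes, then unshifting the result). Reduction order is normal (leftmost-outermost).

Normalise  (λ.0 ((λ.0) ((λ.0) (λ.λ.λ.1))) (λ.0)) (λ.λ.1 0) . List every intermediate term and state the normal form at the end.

Answer: normal form = λ.λ.1  (in 6 steps)

Working:
  start: (λ.0 ((λ.0) ((λ.0) (λ.λ.λ.1))) (λ.0)) (λ.λ.1 0)
  →1  (λ.λ.1 0) ((λ.0) ((λ.0) (λ.λ.λ.1))) (λ.0)
  →2  (λ.(λ.0) ((λ.0) (λ.λ.λ.1)) 0) (λ.0)
  →3  (λ.0) ((λ.0) (λ.λ.λ.1)) (λ.0)
  →4  (λ.0) (λ.λ.λ.1) (λ.0)
  →5  (λ.λ.λ.1) (λ.0)
  →6  λ.λ.1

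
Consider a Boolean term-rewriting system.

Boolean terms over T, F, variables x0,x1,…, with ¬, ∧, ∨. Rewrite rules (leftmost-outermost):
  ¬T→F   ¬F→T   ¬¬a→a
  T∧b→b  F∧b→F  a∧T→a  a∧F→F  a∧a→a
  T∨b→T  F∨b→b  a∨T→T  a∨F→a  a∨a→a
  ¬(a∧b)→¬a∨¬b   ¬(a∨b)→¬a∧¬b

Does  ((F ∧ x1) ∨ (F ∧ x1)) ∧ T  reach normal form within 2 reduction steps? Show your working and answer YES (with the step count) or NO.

Answer: NO — after 2 steps the term is F ∧ x1, not yet normal

Reduction:
  start: ((F ∧ x1) ∨ (F ∧ x1)) ∧ T
  step 1: (F ∧ x1) ∨ (F ∧ x1)
  step 2: F ∧ x1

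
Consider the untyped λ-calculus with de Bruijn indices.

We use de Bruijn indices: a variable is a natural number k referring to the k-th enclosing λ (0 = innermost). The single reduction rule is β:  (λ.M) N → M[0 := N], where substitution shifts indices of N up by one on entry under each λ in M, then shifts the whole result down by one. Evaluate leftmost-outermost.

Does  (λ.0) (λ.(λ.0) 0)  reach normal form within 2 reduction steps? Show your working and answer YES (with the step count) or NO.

Answer: YES — reaches normal form λ.0 in 2 ≤ 2 steps

Working:
  start: (λ.0) (λ.(λ.0) 0)
  step 1: λ.(λ.0) 0
  step 2: λ.0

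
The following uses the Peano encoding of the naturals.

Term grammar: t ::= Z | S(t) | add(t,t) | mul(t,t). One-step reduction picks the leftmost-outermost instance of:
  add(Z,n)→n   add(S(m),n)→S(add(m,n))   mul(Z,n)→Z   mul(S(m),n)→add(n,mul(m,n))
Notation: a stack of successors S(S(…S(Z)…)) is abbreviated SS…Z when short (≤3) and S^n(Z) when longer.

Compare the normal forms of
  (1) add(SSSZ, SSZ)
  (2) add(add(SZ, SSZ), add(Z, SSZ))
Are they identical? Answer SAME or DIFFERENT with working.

Term A:
  start: add(SSSZ, SSZ)
  step 1: S(add(SSZ, SSZ))
  step 2: S(S(add(SZ, SSZ)))
  step 3: S(S(S(add(Z, SSZ))))
  step 4: S^5(Z)

Term B:
  start: add(add(SZ, SSZ), add(Z, SSZ))
  step 1: add(S(add(Z, SSZ)), add(Z, SSZ))
  step 2: S(add(add(Z, SSZ), add(Z, SSZ)))
  step 3: S(add(SSZ, add(Z, SSZ)))
  step 4: S(S(add(SZ, add(Z, SSZ))))
  step 5: S(S(S(add(Z, add(Z, SSZ)))))
  step 6: S(S(S(add(Z, SSZ))))
  step 7: S^5(Z)

Answer: SAME — A ⇓ S^5(Z), B ⇓ S^5(Z)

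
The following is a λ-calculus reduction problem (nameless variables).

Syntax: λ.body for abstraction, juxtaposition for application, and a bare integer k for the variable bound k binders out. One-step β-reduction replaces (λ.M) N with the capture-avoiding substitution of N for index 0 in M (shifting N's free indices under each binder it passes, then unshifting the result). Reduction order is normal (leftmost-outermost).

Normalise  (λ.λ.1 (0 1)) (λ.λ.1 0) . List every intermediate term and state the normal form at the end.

  start: (λ.λ.1 (0 1)) (λ.λ.1 0)
  →1  λ.(λ.λ.1 0) (0 (λ.λ.1 0))
  →2  λ.λ.1 (λ.λ.1 0) 0

Answer: normal form = λ.λ.1 (λ.λ.1 0) 0  (in 2 steps)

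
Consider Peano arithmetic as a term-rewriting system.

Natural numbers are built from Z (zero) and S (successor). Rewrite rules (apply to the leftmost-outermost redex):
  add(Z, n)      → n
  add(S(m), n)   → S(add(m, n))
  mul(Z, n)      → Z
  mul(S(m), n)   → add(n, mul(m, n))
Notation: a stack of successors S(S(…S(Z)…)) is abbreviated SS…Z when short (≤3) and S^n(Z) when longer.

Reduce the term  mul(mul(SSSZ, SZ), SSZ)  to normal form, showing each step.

Answer: normal form = S^6(Z)  (in 23 steps)

Working:
  start: mul(mul(SSSZ, SZ), SSZ)
  →1  mul(add(SZ, mul(SSZ, SZ)), SSZ)
  →2  mul(S(add(Z, mul(SSZ, SZ))), SSZ)
  →3  add(SSZ, mul(add(Z, mul(SSZ, SZ)), SSZ))
  →4  S(add(SZ, mul(add(Z, mul(SSZ, SZ)), SSZ)))
  →5  S(S(add(Z, mul(add(Z, mul(SSZ, SZ)), SSZ))))
  →6  S(S(mul(add(Z, mul(SSZ, SZ)), SSZ)))
  →7  S(S(mul(mul(SSZ, SZ), SSZ)))
  →8  S(S(mul(add(SZ, mul(SZ, SZ)), SSZ)))
  →9  S(S(mul(S(add(Z, mul(SZ, SZ))), SSZ)))
  →10  S(S(add(SSZ, mul(add(Z, mul(SZ, SZ)), SSZ))))
  →11  S(S(S(add(SZ, mul(add(Z, mul(SZ, SZ)), SSZ)))))
  →12  S(S(S(S(add(Z, mul(add(Z, mul(SZ, SZ)), SSZ))))))
  →13  S(S(S(S(mul(add(Z, mul(SZ, SZ)), SSZ)))))
  →14  S(S(S(S(mul(mul(SZ, SZ), SSZ)))))
  →15  S(S(S(S(mul(add(SZ, mul(Z, SZ)), SSZ)))))
  →16  S(S(S(S(mul(S(add(Z, mul(Z, SZ))), SSZ)))))
  →17  S(S(S(S(add(SSZ, mul(add(Z, mul(Z, SZ)), SSZ))))))
  →18  S(S(S(S(S(add(SZ, mul(add(Z, mul(Z, SZ)), SSZ)))))))
  →19  S(S(S(S(S(S(add(Z, mul(add(Z, mul(Z, SZ)), SSZ))))))))
  →20  S(S(S(S(S(S(mul(add(Z, mul(Z, SZ)), SSZ)))))))
  →21  S(S(S(S(S(S(mul(mul(Z, SZ), SSZ)))))))
  →22  S(S(S(S(S(S(mul(Z, SSZ)))))))
  →23  S^6(Z)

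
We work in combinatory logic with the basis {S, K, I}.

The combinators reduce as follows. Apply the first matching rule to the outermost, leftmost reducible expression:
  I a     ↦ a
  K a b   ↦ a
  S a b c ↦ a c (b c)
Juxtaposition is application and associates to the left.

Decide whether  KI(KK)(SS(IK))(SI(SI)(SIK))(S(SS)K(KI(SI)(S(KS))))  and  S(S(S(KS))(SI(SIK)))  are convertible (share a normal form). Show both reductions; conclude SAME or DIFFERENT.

Answer: SAME — A ⇓ S(S(S(KS))(SI(SIK))), B ⇓ S(S(S(KS))(SI(SIK)))

Reduction:
Term A:
  start: KI(KK)(SS(IK))(SI(SI)(SIK))(S(SS)K(KI(SI)(S(KS))))
  →1  I(SS(IK))(SI(SI)(SIK))(S(SS)K(KI(SI)(S(KS))))
  →2  SS(IK)(SI(SI)(SIK))(S(SS)K(KI(SI)(S(KS))))
  →3  S(SI(SI)(SIK))(IK(SI(SI)(SIK)))(S(SS)K(KI(SI)(S(KS))))
  →4  SI(SI)(SIK)(S(SS)K(KI(SI)(S(KS))))(IK(SI(SI)(SIK))(S(SS)K(KI(SI)(S(KS)))))
  →5  I(SIK)(SI(SIK))(S(SS)K(KI(SI)(S(KS))))(IK(SI(SI)(SIK))(S(SS)K(KI(SI)(S(KS)))))
  →6  SIK(SI(SIK))(S(SS)K(KI(SI)(S(KS))))(IK(SI(SI)(SIK))(S(SS)K(KI(SI)(S(KS)))))
  →7  I(SI(SIK))(K(SI(SIK)))(S(SS)K(KI(SI)(S(KS))))(IK(SI(SI)(SIK))(S(SS)K(KI(SI)(S(KS)))))
  →8  SI(SIK)(K(SI(SIK)))(S(SS)K(KI(SI)(S(KS))))(IK(SI(SI)(SIK))(S(SS)K(KI(SI)(S(KS)))))
  →9  I(K(SI(SIK)))(SIK(K(SI(SIK))))(S(SS)K(KI(SI)(S(KS))))(IK(SI(SI)(SIK))(S(SS)K(KI(SI)(S(KS)))))
  →10  K(SI(SIK))(SIK(K(SI(SIK))))(S(SS)K(KI(SI)(S(KS))))(IK(SI(SI)(SIK))(S(SS)K(KI(SI)(S(KS)))))
  →11  SI(SIK)(S(SS)K(KI(SI)(S(KS))))(IK(SI(SI)(SIK))(S(SS)K(KI(SI)(S(KS)))))
  →12  I(S(SS)K(KI(SI)(S(KS))))(SIK(S(SS)K(KI(SI)(S(KS)))))(IK(SI(SI)(SIK))(S(SS)K(KI(SI)(S(KS)))))
  →13  S(SS)K(KI(SI)(S(KS)))(SIK(S(SS)K(KI(SI)(S(KS)))))(IK(SI(SI)(SIK))(S(SS)K(KI(SI)(S(KS)))))
  →14  SS(KI(SI)(S(KS)))(K(KI(SI)(S(KS))))(SIK(S(SS)K(KI(SI)(S(KS)))))(IK(SI(SI)(SIK))(S(SS)K(KI(SI)(S(KS)))))
  →15  S(K(KI(SI)(S(KS))))(KI(SI)(S(KS))(K(KI(SI)(S(KS)))))(SIK(S(SS)K(KI(SI)(S(KS)))))(IK(SI(SI)(SIK))(S(SS)K(KI(SI)(S(KS)))))
  →16  K(KI(SI)(S(KS)))(SIK(S(SS)K(KI(SI)(S(KS)))))(KI(SI)(S(KS))(K(KI(SI)(S(KS))))(SIK(S(SS)K(KI(SI)(S(KS))))))(IK(SI(SI)(SIK))(S(SS)K(KI(SI)(S(KS)))))
  →17  KI(SI)(S(KS))(KI(SI)(S(KS))(K(KI(SI)(S(KS))))(SIK(S(SS)K(KI(SI)(S(KS))))))(IK(SI(SI)(SIK))(S(SS)K(KI(SI)(S(KS)))))
  →18  I(S(KS))(KI(SI)(S(KS))(K(KI(SI)(S(KS))))(SIK(S(SS)K(KI(SI)(S(KS))))))(IK(SI(SI)(SIK))(S(SS)K(KI(SI)(S(KS)))))
  →19  S(KS)(KI(SI)(S(KS))(K(KI(SI)(S(KS))))(SIK(S(SS)K(KI(SI)(S(KS))))))(IK(SI(SI)(SIK))(S(SS)K(KI(SI)(S(KS)))))
  →20  KS(IK(SI(SI)(SIK))(S(SS)K(KI(SI)(S(KS)))))(KI(SI)(S(KS))(K(KI(SI)(S(KS))))(SIK(S(SS)K(KI(SI)(S(KS)))))(IK(SI(SI)(SIK))(S(SS)K(KI(SI)(S(KS))))))
  →21  S(KI(SI)(S(KS))(K(KI(SI)(S(KS))))(SIK(S(SS)K(KI(SI)(S(KS)))))(IK(SI(SI)(SIK))(S(SS)K(KI(SI)(S(KS))))))
  →22  S(I(S(KS))(K(KI(SI)(S(KS))))(SIK(S(SS)K(KI(SI)(S(KS)))))(IK(SI(SI)(SIK))(S(SS)K(KI(SI)(S(KS))))))
  →23  S(S(KS)(K(KI(SI)(S(KS))))(SIK(S(SS)K(KI(SI)(S(KS)))))(IK(SI(SI)(SIK))(S(SS)K(KI(SI)(S(KS))))))
  →24  S(KS(SIK(S(SS)K(KI(SI)(S(KS)))))(K(KI(SI)(S(KS)))(SIK(S(SS)K(KI(SI)(S(KS))))))(IK(SI(SI)(SIK))(S(SS)K(KI(SI)(S(KS))))))
  →25  S(S(K(KI(SI)(S(KS)))(SIK(S(SS)K(KI(SI)(S(KS))))))(IK(SI(SI)(SIK))(S(SS)K(KI(SI)(S(KS))))))
  →26  S(S(KI(SI)(S(KS)))(IK(SI(SI)(SIK))(S(SS)K(KI(SI)(S(KS))))))
  →27  S(S(I(S(KS)))(IK(SI(SI)(SIK))(S(SS)K(KI(SI)(S(KS))))))
  →28  S(S(S(KS))(IK(SI(SI)(SIK))(S(SS)K(KI(SI)(S(KS))))))
  →29  S(S(S(KS))(K(SI(SI)(SIK))(S(SS)K(KI(SI)(S(KS))))))
  →30  S(S(S(KS))(SI(SI)(SIK)))
  →31  S(S(S(KS))(I(SIK)(SI(SIK))))
  →32  S(S(S(KS))(SIK(SI(SIK))))
  →33  S(S(S(KS))(I(SI(SIK))(K(SI(SIK)))))
  →34  S(S(S(KS))(SI(SIK)(K(SI(SIK)))))
  →35  S(S(S(KS))(I(K(SI(SIK)))(SIK(K(SI(SIK))))))
  →36  S(S(S(KS))(K(SI(SIK))(SIK(K(SI(SIK))))))
  →37  S(S(S(KS))(SI(SIK)))

Term B:
  start: S(S(S(KS))(SI(SIK)))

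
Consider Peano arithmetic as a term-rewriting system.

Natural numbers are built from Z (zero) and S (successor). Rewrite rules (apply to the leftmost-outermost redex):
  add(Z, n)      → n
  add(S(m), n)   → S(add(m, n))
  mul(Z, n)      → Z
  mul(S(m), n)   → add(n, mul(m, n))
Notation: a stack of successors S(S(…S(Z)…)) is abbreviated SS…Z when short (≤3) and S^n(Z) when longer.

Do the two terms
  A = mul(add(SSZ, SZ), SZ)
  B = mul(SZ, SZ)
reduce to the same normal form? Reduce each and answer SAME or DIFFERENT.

Term A:
  start: mul(add(SSZ, SZ), SZ)
  →1  mul(S(add(SZ, SZ)), SZ)
  →2  add(SZ, mul(add(SZ, SZ), SZ))
  →3  S(add(Z, mul(add(SZ, SZ), SZ)))
  →4  S(mul(add(SZ, SZ), SZ))
  →5  S(mul(S(add(Z, SZ)), SZ))
  →6  S(add(SZ, mul(add(Z, SZ), SZ)))
  →7  S(S(add(Z, mul(add(Z, SZ), SZ))))
  →8  S(S(mul(add(Z, SZ), SZ)))
  →9  S(S(mul(SZ, SZ)))
  →10  S(S(add(SZ, mul(Z, SZ))))
  →11  S(S(S(add(Z, mul(Z, SZ)))))
  →12  S(S(S(mul(Z, SZ))))
  →13  SSSZ

Term B:
  start: mul(SZ, SZ)
  →1  add(SZ, mul(Z, SZ))
  →2  S(add(Z, mul(Z, SZ)))
  →3  S(mul(Z, SZ))
  →4  SZ

Answer: DIFFERENT — A ⇓ SSSZ, B ⇓ SZ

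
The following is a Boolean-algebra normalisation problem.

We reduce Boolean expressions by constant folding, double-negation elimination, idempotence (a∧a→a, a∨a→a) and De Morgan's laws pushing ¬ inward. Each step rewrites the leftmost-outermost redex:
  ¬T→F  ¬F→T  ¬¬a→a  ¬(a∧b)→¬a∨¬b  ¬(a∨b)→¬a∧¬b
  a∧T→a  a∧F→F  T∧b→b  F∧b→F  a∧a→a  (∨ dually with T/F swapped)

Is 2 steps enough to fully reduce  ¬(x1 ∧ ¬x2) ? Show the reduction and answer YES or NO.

Answer: YES — reaches normal form ¬x1 ∨ x2 in 2 ≤ 2 steps

Working:
  start: ¬(x1 ∧ ¬x2)
  step 1: ¬x1 ∨ ¬¬x2
  step 2: ¬x1 ∨ x2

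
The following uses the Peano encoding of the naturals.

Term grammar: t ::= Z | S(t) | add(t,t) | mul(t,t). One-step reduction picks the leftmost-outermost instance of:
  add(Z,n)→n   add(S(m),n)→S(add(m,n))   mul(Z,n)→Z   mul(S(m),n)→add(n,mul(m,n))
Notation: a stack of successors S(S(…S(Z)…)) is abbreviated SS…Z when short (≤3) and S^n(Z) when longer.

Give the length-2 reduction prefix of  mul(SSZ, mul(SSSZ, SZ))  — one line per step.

Answer: after 2 steps: add(add(SZ, mul(SSZ, SZ)), mul(SZ, mul(SSSZ, SZ)))

Working:
  start: mul(SSZ, mul(SSSZ, SZ))
  step 1: add(mul(SSSZ, SZ), mul(SZ, mul(SSSZ, SZ)))
  step 2: add(add(SZ, mul(SSZ, SZ)), mul(SZ, mul(SSSZ, SZ)))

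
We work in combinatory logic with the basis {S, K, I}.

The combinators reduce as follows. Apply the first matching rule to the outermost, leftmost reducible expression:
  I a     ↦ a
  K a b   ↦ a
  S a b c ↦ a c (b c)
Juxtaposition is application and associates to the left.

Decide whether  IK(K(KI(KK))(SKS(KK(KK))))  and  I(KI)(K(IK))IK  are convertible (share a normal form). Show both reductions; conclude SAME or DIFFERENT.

Term A:
  start: IK(K(KI(KK))(SKS(KK(KK))))
  step 1: K(K(KI(KK))(SKS(KK(KK))))
  step 2: K(KI(KK))
  step 3: KI

Term B:
  start: I(KI)(K(IK))IK
  step 1: KI(K(IK))IK
  step 2: IIK
  step 3: IK
  step 4: K

Answer: DIFFERENT — A ⇓ KI, B ⇓ K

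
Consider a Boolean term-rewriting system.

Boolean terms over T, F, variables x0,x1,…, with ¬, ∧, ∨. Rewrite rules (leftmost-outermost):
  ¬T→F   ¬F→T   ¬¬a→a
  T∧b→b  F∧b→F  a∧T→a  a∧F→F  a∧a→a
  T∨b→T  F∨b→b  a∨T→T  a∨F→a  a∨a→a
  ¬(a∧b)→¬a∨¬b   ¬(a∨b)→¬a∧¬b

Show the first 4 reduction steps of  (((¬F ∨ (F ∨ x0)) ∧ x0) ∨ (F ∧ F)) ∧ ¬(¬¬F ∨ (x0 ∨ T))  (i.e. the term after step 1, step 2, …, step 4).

  start: (((¬F ∨ (F ∨ x0)) ∧ x0) ∨ (F ∧ F)) ∧ ¬(¬¬F ∨ (x0 ∨ T))
  [1] (((T ∨ (F ∨ x0)) ∧ x0) ∨ (F ∧ F)) ∧ ¬(¬¬F ∨ (x0 ∨ T))
  [2] ((T ∧ x0) ∨ (F ∧ F)) ∧ ¬(¬¬F ∨ (x0 ∨ T))
  [3] (x0 ∨ (F ∧ F)) ∧ ¬(¬¬F ∨ (x0 ∨ T))
  [4] (x0 ∨ F) ∧ ¬(¬¬F ∨ (x0 ∨ T))

Answer: after 4 steps: (x0 ∨ F) ∧ ¬(¬¬F ∨ (x0 ∨ T))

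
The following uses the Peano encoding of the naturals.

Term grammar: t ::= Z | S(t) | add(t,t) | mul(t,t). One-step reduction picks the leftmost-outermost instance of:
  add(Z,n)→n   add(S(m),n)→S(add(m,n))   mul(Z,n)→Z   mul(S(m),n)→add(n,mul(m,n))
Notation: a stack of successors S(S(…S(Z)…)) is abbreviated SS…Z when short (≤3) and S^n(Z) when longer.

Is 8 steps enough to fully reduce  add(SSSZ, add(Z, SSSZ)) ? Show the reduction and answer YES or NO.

Answer: YES — reaches normal form S^6(Z) in 5 ≤ 8 steps

Derivation:
  start: add(SSSZ, add(Z, SSSZ))
  step 1: S(add(SSZ, add(Z, SSSZ)))
  step 2: S(S(add(SZ, add(Z, SSSZ))))
  step 3: S(S(S(add(Z, add(Z, SSSZ)))))
  step 4: S(S(S(add(Z, SSSZ))))
  step 5: S^6(Z)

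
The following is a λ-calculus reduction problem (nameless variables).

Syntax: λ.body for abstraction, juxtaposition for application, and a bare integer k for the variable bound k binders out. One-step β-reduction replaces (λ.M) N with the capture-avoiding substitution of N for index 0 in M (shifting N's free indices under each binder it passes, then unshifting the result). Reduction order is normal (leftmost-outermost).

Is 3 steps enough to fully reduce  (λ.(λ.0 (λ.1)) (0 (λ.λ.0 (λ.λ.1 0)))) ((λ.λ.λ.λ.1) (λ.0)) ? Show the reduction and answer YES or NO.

  start: (λ.(λ.0 (λ.1)) (0 (λ.λ.0 (λ.λ.1 0)))) ((λ.λ.λ.λ.1) (λ.0))
  →1  (λ.0 (λ.1)) ((λ.λ.λ.λ.1) (λ.0) (λ.λ.0 (λ.λ.1 0)))
  →2  (λ.λ.λ.λ.1) (λ.0) (λ.λ.0 (λ.λ.1 0)) (λ.(λ.λ.λ.λ.1) (λ.0) (λ.λ.0 (λ.λ.1 0)))
  →3  (λ.λ.λ.1) (λ.λ.0 (λ.λ.1 0)) (λ.(λ.λ.λ.λ.1) (λ.0) (λ.λ.0 (λ.λ.1 0)))

Answer: NO — after 3 steps the term is (λ.λ.λ.1) (λ.λ.0 (λ.λ.1 0)) (λ.(λ.λ.λ.λ.1) (λ.0) (λ.λ.0 (λ.λ.1 0))), not yet normal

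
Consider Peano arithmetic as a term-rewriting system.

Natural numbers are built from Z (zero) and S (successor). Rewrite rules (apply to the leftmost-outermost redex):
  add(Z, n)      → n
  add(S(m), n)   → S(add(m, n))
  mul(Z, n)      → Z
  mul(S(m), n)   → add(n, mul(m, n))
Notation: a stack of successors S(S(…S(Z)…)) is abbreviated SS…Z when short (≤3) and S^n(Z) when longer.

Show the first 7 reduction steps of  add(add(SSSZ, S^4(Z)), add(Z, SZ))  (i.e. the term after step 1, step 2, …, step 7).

  start: add(add(SSSZ, S^4(Z)), add(Z, SZ))
  step 1: add(S(add(SSZ, S^4(Z))), add(Z, SZ))
  step 2: S(add(add(SSZ, S^4(Z)), add(Z, SZ)))
  step 3: S(add(S(add(SZ, S^4(Z))), add(Z, SZ)))
  step 4: S(S(add(add(SZ, S^4(Z)), add(Z, SZ))))
  step 5: S(S(add(S(add(Z, S^4(Z))), add(Z, SZ))))
  step 6: S(S(S(add(add(Z, S^4(Z)), add(Z, SZ)))))
  step 7: S(S(S(add(S^4(Z), add(Z, SZ)))))

Answer: after 7 steps: S(S(S(add(S^4(Z), add(Z, SZ)))))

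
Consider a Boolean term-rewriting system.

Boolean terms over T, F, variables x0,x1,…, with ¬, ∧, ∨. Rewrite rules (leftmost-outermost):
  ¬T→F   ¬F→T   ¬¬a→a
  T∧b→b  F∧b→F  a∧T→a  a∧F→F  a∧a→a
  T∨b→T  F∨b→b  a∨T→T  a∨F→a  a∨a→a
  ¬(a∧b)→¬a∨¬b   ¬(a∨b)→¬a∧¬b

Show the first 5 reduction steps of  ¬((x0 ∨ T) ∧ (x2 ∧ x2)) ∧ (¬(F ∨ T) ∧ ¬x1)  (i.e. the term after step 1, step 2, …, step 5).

  start: ¬((x0 ∨ T) ∧ (x2 ∧ x2)) ∧ (¬(F ∨ T) ∧ ¬x1)
  step 1: (¬(x0 ∨ T) ∨ ¬(x2 ∧ x2)) ∧ (¬(F ∨ T) ∧ ¬x1)
  step 2: ((¬x0 ∧ ¬T) ∨ ¬(x2 ∧ x2)) ∧ (¬(F ∨ T) ∧ ¬x1)
  step 3: ((¬x0 ∧ F) ∨ ¬(x2 ∧ x2)) ∧ (¬(F ∨ T) ∧ ¬x1)
  step 4: (F ∨ ¬(x2 ∧ x2)) ∧ (¬(F ∨ T) ∧ ¬x1)
  step 5: ¬(x2 ∧ x2) ∧ (¬(F ∨ T) ∧ ¬x1)

Answer: after 5 steps: ¬(x2 ∧ x2) ∧ (¬(F ∨ T) ∧ ¬x1)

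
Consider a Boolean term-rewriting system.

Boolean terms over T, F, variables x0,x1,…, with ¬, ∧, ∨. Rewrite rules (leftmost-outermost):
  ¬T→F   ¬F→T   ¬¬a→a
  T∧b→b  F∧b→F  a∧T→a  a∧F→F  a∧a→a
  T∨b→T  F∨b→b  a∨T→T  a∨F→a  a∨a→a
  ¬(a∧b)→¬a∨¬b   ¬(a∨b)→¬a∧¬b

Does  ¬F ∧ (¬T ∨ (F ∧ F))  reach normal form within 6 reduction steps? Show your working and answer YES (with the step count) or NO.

Answer: YES — reaches normal form F in 5 ≤ 6 steps

Reduction:
  start: ¬F ∧ (¬T ∨ (F ∧ F))
  step 1: T ∧ (¬T ∨ (F ∧ F))
  step 2: ¬T ∨ (F ∧ F)
  step 3: F ∨ (F ∧ F)
  step 4: F ∧ F
  step 5: F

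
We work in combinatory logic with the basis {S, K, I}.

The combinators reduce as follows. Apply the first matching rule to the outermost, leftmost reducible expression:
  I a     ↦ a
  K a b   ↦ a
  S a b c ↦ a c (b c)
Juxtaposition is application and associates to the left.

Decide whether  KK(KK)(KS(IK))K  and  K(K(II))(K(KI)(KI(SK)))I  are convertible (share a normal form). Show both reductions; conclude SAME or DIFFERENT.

Answer: DIFFERENT — A ⇓ S, B ⇓ I

Derivation:
Term A:
  start: KK(KK)(KS(IK))K
  [1] K(KS(IK))K
  [2] KS(IK)
  [3] S

Term B:
  start: K(K(II))(K(KI)(KI(SK)))I
  [1] K(II)I
  [2] II
  [3] I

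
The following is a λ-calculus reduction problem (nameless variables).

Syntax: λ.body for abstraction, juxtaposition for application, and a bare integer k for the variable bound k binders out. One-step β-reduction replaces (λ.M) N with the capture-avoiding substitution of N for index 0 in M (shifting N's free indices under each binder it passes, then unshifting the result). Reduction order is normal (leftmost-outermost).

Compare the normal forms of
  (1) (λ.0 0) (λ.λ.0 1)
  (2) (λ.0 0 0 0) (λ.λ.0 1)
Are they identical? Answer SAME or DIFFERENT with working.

Answer: SAME — A ⇓ λ.0 (λ.λ.0 1), B ⇓ λ.0 (λ.λ.0 1)

Derivation:
Term A:
  start: (λ.0 0) (λ.λ.0 1)
  →1  (λ.λ.0 1) (λ.λ.0 1)
  →2  λ.0 (λ.λ.0 1)

Term B:
  start: (λ.0 0 0 0) (λ.λ.0 1)
  →1  (λ.λ.0 1) (λ.λ.0 1) (λ.λ.0 1) (λ.λ.0 1)
  →2  (λ.0 (λ.λ.0 1)) (λ.λ.0 1) (λ.λ.0 1)
  →3  (λ.λ.0 1) (λ.λ.0 1) (λ.λ.0 1)
  →4  (λ.0 (λ.λ.0 1)) (λ.λ.0 1)
  →5  (λ.λ.0 1) (λ.λ.0 1)
  →6  λ.0 (λ.λ.0 1)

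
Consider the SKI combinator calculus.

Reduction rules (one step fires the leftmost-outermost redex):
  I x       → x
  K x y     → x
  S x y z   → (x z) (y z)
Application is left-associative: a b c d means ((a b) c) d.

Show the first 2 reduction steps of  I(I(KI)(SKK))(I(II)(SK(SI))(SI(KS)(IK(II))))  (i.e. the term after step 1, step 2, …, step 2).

Answer: after 2 steps: KI(SKK)(I(II)(SK(SI))(SI(KS)(IK(II))))

Working:
  start: I(I(KI)(SKK))(I(II)(SK(SI))(SI(KS)(IK(II))))
  [1] I(KI)(SKK)(I(II)(SK(SI))(SI(KS)(IK(II))))
  [2] KI(SKK)(I(II)(SK(SI))(SI(KS)(IK(II))))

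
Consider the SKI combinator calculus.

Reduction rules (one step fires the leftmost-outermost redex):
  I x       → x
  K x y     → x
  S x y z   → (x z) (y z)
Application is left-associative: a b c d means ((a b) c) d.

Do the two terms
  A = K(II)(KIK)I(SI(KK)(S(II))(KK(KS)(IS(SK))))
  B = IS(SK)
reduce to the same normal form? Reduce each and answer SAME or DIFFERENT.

Answer: SAME — A ⇓ S(SK), B ⇓ S(SK)

Reduction:
Term A:
  start: K(II)(KIK)I(SI(KK)(S(II))(KK(KS)(IS(SK))))
  step 1: III(SI(KK)(S(II))(KK(KS)(IS(SK))))
  step 2: II(SI(KK)(S(II))(KK(KS)(IS(SK))))
  step 3: I(SI(KK)(S(II))(KK(KS)(IS(SK))))
  step 4: SI(KK)(S(II))(KK(KS)(IS(SK)))
  step 5: I(S(II))(KK(S(II)))(KK(KS)(IS(SK)))
  step 6: S(II)(KK(S(II)))(KK(KS)(IS(SK)))
  step 7: II(KK(KS)(IS(SK)))(KK(S(II))(KK(KS)(IS(SK))))
  step 8: I(KK(KS)(IS(SK)))(KK(S(II))(KK(KS)(IS(SK))))
  step 9: KK(KS)(IS(SK))(KK(S(II))(KK(KS)(IS(SK))))
  step 10: K(IS(SK))(KK(S(II))(KK(KS)(IS(SK))))
  step 11: IS(SK)
  step 12: S(SK)

Term B:
  start: IS(SK)
  step 1: S(SK)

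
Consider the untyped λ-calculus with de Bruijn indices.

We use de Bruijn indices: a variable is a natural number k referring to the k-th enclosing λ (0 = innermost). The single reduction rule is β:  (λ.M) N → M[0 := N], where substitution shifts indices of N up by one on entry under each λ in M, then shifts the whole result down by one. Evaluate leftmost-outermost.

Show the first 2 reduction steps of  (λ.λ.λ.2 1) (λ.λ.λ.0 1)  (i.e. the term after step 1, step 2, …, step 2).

  start: (λ.λ.λ.2 1) (λ.λ.λ.0 1)
  step 1: λ.λ.(λ.λ.λ.0 1) 1
  step 2: λ.λ.λ.λ.0 1

Answer: after 2 steps: λ.λ.λ.λ.0 1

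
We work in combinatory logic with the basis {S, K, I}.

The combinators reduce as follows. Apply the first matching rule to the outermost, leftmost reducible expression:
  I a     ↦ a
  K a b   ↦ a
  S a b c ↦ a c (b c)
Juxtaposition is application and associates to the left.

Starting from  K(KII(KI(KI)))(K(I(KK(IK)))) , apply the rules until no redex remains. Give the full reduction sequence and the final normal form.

Answer: normal form = I  (in 4 steps)

Working:
  start: K(KII(KI(KI)))(K(I(KK(IK))))
  step 1: KII(KI(KI))
  step 2: I(KI(KI))
  step 3: KI(KI)
  step 4: I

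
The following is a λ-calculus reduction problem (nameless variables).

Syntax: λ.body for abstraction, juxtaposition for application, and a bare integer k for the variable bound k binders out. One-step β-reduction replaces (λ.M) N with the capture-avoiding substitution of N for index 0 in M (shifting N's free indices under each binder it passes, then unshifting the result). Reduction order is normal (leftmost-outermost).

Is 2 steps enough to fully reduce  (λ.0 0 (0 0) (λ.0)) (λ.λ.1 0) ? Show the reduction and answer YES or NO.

Answer: NO — after 2 steps the term is (λ.(λ.λ.1 0) 0) ((λ.λ.1 0) (λ.λ.1 0)) (λ.0), not yet normal

Working:
  start: (λ.0 0 (0 0) (λ.0)) (λ.λ.1 0)
  step 1: (λ.λ.1 0) (λ.λ.1 0) ((λ.λ.1 0) (λ.λ.1 0)) (λ.0)
  step 2: (λ.(λ.λ.1 0) 0) ((λ.λ.1 0) (λ.λ.1 0)) (λ.0)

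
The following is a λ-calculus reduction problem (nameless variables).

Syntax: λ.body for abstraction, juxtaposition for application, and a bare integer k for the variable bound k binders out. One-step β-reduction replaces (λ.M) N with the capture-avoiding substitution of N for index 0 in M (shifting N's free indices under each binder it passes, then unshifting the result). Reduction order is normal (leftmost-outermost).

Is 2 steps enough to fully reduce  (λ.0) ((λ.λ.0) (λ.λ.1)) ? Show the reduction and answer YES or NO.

Answer: YES — reaches normal form λ.0 in 2 ≤ 2 steps

Derivation:
  start: (λ.0) ((λ.λ.0) (λ.λ.1))
  →1  (λ.λ.0) (λ.λ.1)
  →2  λ.0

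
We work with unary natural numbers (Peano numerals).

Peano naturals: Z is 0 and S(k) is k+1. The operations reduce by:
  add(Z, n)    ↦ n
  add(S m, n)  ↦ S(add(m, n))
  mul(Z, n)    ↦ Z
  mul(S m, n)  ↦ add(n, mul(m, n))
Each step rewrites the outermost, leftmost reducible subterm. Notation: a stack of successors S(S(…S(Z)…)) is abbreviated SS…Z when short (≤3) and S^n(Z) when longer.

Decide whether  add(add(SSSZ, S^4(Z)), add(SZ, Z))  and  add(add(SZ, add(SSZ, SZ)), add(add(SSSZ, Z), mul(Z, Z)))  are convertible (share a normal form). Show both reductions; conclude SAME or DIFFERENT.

Term A:
  start: add(add(SSSZ, S^4(Z)), add(SZ, Z))
  step 1: add(S(add(SSZ, S^4(Z))), add(SZ, Z))
  step 2: S(add(add(SSZ, S^4(Z)), add(SZ, Z)))
  step 3: S(add(S(add(SZ, S^4(Z))), add(SZ, Z)))
  step 4: S(S(add(add(SZ, S^4(Z)), add(SZ, Z))))
  step 5: S(S(add(S(add(Z, S^4(Z))), add(SZ, Z))))
  step 6: S(S(S(add(add(Z, S^4(Z)), add(SZ, Z)))))
  step 7: S(S(S(add(S^4(Z), add(SZ, Z)))))
  step 8: S(S(S(S(add(SSSZ, add(SZ, Z))))))
  step 9: S(S(S(S(S(add(SSZ, add(SZ, Z)))))))
  step 10: S(S(S(S(S(S(add(SZ, add(SZ, Z))))))))
  step 11: S(S(S(S(S(S(S(add(Z, add(SZ, Z)))))))))
  step 12: S(S(S(S(S(S(S(add(SZ, Z))))))))
  step 13: S(S(S(S(S(S(S(S(add(Z, Z)))))))))
  step 14: S^8(Z)

Term B:
  start: add(add(SZ, add(SSZ, SZ)), add(add(SSSZ, Z), mul(Z, Z)))
  step 1: add(S(add(Z, add(SSZ, SZ))), add(add(SSSZ, Z), mul(Z, Z)))
  step 2: S(add(add(Z, add(SSZ, SZ)), add(add(SSSZ, Z), mul(Z, Z))))
  step 3: S(add(add(SSZ, SZ), add(add(SSSZ, Z), mul(Z, Z))))
  step 4: S(add(S(add(SZ, SZ)), add(add(SSSZ, Z), mul(Z, Z))))
  step 5: S(S(add(add(SZ, SZ), add(add(SSSZ, Z), mul(Z, Z)))))
  step 6: S(S(add(S(add(Z, SZ)), add(add(SSSZ, Z), mul(Z, Z)))))
  step 7: S(S(S(add(add(Z, SZ), add(add(SSSZ, Z), mul(Z, Z))))))
  step 8: S(S(S(add(SZ, add(add(SSSZ, Z), mul(Z, Z))))))
  step 9: S(S(S(S(add(Z, add(add(SSSZ, Z), mul(Z, Z)))))))
  step 10: S(S(S(S(add(add(SSSZ, Z), mul(Z, Z))))))
  step 11: S(S(S(S(add(S(add(SSZ, Z)), mul(Z, Z))))))
  step 12: S(S(S(S(S(add(add(SSZ, Z), mul(Z, Z)))))))
  step 13: S(S(S(S(S(add(S(add(SZ, Z)), mul(Z, Z)))))))
  step 14: S(S(S(S(S(S(add(add(SZ, Z), mul(Z, Z))))))))
  step 15: S(S(S(S(S(S(add(S(add(Z, Z)), mul(Z, Z))))))))
  step 16: S(S(S(S(S(S(S(add(add(Z, Z), mul(Z, Z)))))))))
  step 17: S(S(S(S(S(S(S(add(Z, mul(Z, Z)))))))))
  step 18: S(S(S(S(S(S(S(mul(Z, Z))))))))
  step 19: S^7(Z)

Answer: DIFFERENT — A ⇓ S^8(Z), B ⇓ S^7(Z)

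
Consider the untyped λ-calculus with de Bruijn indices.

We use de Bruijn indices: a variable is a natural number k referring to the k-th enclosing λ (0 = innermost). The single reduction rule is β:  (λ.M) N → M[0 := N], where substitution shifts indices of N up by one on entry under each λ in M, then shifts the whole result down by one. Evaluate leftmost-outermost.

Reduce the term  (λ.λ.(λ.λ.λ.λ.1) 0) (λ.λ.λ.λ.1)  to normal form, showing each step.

  start: (λ.λ.(λ.λ.λ.λ.1) 0) (λ.λ.λ.λ.1)
  [1] λ.(λ.λ.λ.λ.1) 0
  [2] λ.λ.λ.λ.1

Answer: normal form = λ.λ.λ.λ.1  (in 2 steps)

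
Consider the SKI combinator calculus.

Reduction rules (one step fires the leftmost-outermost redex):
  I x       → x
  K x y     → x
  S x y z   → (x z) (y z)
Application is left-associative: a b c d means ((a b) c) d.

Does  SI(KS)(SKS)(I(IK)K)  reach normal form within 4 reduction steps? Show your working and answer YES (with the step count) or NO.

  start: SI(KS)(SKS)(I(IK)K)
  →1  I(SKS)(KS(SKS))(I(IK)K)
  →2  SKS(KS(SKS))(I(IK)K)
  →3  K(KS(SKS))(S(KS(SKS)))(I(IK)K)
  →4  KS(SKS)(I(IK)K)

Answer: NO — after 4 steps the term is KS(SKS)(I(IK)K), not yet normal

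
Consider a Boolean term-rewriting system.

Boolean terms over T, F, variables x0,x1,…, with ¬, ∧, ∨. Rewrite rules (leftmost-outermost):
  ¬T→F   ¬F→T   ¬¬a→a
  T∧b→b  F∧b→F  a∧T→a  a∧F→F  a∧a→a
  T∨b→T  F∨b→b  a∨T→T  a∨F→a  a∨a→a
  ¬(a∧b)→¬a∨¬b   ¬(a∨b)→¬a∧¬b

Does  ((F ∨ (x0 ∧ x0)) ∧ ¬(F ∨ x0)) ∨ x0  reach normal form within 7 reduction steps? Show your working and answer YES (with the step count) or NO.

  start: ((F ∨ (x0 ∧ x0)) ∧ ¬(F ∨ x0)) ∨ x0
  [1] ((x0 ∧ x0) ∧ ¬(F ∨ x0)) ∨ x0
  [2] (x0 ∧ ¬(F ∨ x0)) ∨ x0
  [3] (x0 ∧ (¬F ∧ ¬x0)) ∨ x0
  [4] (x0 ∧ (T ∧ ¬x0)) ∨ x0
  [5] (x0 ∧ ¬x0) ∨ x0

Answer: YES — reaches normal form (x0 ∧ ¬x0) ∨ x0 in 5 ≤ 7 steps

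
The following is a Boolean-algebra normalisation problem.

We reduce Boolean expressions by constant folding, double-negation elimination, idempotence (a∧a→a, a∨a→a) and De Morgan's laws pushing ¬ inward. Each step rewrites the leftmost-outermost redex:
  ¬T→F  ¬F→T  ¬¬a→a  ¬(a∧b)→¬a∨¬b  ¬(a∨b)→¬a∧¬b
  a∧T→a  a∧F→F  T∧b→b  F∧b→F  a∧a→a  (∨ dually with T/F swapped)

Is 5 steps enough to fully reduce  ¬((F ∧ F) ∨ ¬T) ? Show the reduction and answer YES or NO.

  start: ¬((F ∧ F) ∨ ¬T)
  step 1: ¬(F ∧ F) ∧ ¬¬T
  step 2: (¬F ∨ ¬F) ∧ ¬¬T
  step 3: ¬F ∧ ¬¬T
  step 4: T ∧ ¬¬T
  step 5: ¬¬T

Answer: NO — after 5 steps the term is ¬¬T, not yet normal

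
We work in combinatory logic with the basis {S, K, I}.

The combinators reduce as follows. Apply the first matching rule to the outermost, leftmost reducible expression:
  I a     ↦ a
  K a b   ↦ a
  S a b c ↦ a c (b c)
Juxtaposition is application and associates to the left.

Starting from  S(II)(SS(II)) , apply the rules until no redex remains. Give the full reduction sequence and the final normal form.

  start: S(II)(SS(II))
  [1] SI(SS(II))
  [2] SI(SSI)

Answer: normal form = SI(SSI)  (in 2 steps)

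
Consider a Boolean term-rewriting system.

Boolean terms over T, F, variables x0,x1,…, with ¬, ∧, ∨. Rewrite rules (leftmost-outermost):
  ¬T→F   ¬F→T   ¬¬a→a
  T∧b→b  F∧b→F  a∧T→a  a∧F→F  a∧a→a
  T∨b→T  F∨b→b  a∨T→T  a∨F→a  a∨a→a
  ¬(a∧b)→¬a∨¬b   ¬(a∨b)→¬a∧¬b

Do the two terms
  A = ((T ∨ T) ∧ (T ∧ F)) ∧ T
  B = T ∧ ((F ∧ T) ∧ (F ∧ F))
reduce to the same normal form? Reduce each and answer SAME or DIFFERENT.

Answer: SAME — A ⇓ F, B ⇓ F

Working:
Term A:
  start: ((T ∨ T) ∧ (T ∧ F)) ∧ T
  [1] (T ∨ T) ∧ (T ∧ F)
  [2] T ∧ (T ∧ F)
  [3] T ∧ F
  [4] F

Term B:
  start: T ∧ ((F ∧ T) ∧ (F ∧ F))
  [1] (F ∧ T) ∧ (F ∧ F)
  [2] F ∧ (F ∧ F)
  [3] F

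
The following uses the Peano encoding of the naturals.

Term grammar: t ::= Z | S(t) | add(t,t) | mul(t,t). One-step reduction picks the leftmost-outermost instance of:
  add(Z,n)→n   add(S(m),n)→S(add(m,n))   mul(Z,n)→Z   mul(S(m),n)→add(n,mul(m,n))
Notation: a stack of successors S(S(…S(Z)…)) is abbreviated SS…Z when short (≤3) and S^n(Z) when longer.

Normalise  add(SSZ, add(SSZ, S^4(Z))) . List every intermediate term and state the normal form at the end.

  start: add(SSZ, add(SSZ, S^4(Z)))
  step 1: S(add(SZ, add(SSZ, S^4(Z))))
  step 2: S(S(add(Z, add(SSZ, S^4(Z)))))
  step 3: S(S(add(SSZ, S^4(Z))))
  step 4: S(S(S(add(SZ, S^4(Z)))))
  step 5: S(S(S(S(add(Z, S^4(Z))))))
  step 6: S^8(Z)

Answer: normal form = S^8(Z)  (in 6 steps)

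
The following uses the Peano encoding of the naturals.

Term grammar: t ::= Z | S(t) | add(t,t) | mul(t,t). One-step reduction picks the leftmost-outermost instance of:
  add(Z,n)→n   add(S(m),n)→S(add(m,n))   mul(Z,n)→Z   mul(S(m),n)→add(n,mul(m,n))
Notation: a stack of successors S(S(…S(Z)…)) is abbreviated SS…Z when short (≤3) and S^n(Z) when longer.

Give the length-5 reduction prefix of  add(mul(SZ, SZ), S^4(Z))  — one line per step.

  start: add(mul(SZ, SZ), S^4(Z))
  →1  add(add(SZ, mul(Z, SZ)), S^4(Z))
  →2  add(S(add(Z, mul(Z, SZ))), S^4(Z))
  →3  S(add(add(Z, mul(Z, SZ)), S^4(Z)))
  →4  S(add(mul(Z, SZ), S^4(Z)))
  →5  S(add(Z, S^4(Z)))

Answer: after 5 steps: S(add(Z, S^4(Z)))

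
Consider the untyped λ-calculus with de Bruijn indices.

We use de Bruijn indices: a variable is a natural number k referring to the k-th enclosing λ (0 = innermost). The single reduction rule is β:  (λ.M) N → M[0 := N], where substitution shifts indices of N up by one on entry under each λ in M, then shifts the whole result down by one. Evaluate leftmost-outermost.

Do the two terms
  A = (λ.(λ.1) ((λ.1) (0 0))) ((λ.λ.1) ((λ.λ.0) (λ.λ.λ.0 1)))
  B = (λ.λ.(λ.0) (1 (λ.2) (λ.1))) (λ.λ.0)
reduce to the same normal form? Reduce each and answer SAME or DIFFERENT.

Term A:
  start: (λ.(λ.1) ((λ.1) (0 0))) ((λ.λ.1) ((λ.λ.0) (λ.λ.λ.0 1)))
  [1] (λ.(λ.λ.1) ((λ.λ.0) (λ.λ.λ.0 1))) ((λ.(λ.λ.1) ((λ.λ.0) (λ.λ.λ.0 1))) ((λ.λ.1) ((λ.λ.0) (λ.λ.λ.0 1)) ((λ.λ.1) ((λ.λ.0) (λ.λ.λ.0 1)))))
  [2] (λ.λ.1) ((λ.λ.0) (λ.λ.λ.0 1))
  [3] λ.(λ.λ.0) (λ.λ.λ.0 1)
  [4] λ.λ.0

Term B:
  start: (λ.λ.(λ.0) (1 (λ.2) (λ.1))) (λ.λ.0)
  [1] λ.(λ.0) ((λ.λ.0) (λ.λ.λ.0) (λ.1))
  [2] λ.(λ.λ.0) (λ.λ.λ.0) (λ.1)
  [3] λ.(λ.0) (λ.1)
  [4] λ.λ.1

Answer: DIFFERENT — A ⇓ λ.λ.0, B ⇓ λ.λ.1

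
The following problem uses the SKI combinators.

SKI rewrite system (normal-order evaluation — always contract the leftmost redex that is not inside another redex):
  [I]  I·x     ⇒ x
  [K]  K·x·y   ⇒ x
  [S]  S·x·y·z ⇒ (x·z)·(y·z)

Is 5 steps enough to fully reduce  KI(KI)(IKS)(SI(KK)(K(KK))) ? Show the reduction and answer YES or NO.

Answer: YES — reaches normal form S in 4 ≤ 5 steps

Reduction:
  start: KI(KI)(IKS)(SI(KK)(K(KK)))
  step 1: I(IKS)(SI(KK)(K(KK)))
  step 2: IKS(SI(KK)(K(KK)))
  step 3: KS(SI(KK)(K(KK)))
  step 4: S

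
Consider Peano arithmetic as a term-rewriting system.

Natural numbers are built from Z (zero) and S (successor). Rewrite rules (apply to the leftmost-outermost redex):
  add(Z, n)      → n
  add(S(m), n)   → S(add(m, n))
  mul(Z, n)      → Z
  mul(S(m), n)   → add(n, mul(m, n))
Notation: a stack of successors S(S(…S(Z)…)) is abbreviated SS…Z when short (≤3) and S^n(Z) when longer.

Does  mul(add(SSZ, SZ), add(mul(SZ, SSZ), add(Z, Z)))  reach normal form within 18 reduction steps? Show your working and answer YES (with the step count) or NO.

  start: mul(add(SSZ, SZ), add(mul(SZ, SSZ), add(Z, Z)))
  step 1: mul(S(add(SZ, SZ)), add(mul(SZ, SSZ), add(Z, Z)))
  step 2: add(add(mul(SZ, SSZ), add(Z, Z)), mul(add(SZ, SZ), add(mul(SZ, SSZ), add(Z, Z))))
  step 3: add(add(add(SSZ, mul(Z, SSZ)), add(Z, Z)), mul(add(SZ, SZ), add(mul(SZ, SSZ), add(Z, Z))))
  step 4: add(add(S(add(SZ, mul(Z, SSZ))), add(Z, Z)), mul(add(SZ, SZ), add(mul(SZ, SSZ), add(Z, Z))))
  step 5: add(S(add(add(SZ, mul(Z, SSZ)), add(Z, Z))), mul(add(SZ, SZ), add(mul(SZ, SSZ), add(Z, Z))))
  step 6: S(add(add(add(SZ, mul(Z, SSZ)), add(Z, Z)), mul(add(SZ, SZ), add(mul(SZ, SSZ), add(Z, Z)))))
  step 7: S(add(add(S(add(Z, mul(Z, SSZ))), add(Z, Z)), mul(add(SZ, SZ), add(mul(SZ, SSZ), add(Z, Z)))))
  step 8: S(add(S(add(add(Z, mul(Z, SSZ)), add(Z, Z))), mul(add(SZ, SZ), add(mul(SZ, SSZ), add(Z, Z)))))
  step 9: S(S(add(add(add(Z, mul(Z, SSZ)), add(Z, Z)), mul(add(SZ, SZ), add(mul(SZ, SSZ), add(Z, Z))))))
  step 10: S(S(add(add(mul(Z, SSZ), add(Z, Z)), mul(add(SZ, SZ), add(mul(SZ, SSZ), add(Z, Z))))))
  step 11: S(S(add(add(Z, add(Z, Z)), mul(add(SZ, SZ), add(mul(SZ, SSZ), add(Z, Z))))))
  step 12: S(S(add(add(Z, Z), mul(add(SZ, SZ), add(mul(SZ, SSZ), add(Z, Z))))))
  step 13: S(S(add(Z, mul(add(SZ, SZ), add(mul(SZ, SSZ), add(Z, Z))))))
  step 14: S(S(mul(add(SZ, SZ), add(mul(SZ, SSZ), add(Z, Z)))))
  step 15: S(S(mul(S(add(Z, SZ)), add(mul(SZ, SSZ), add(Z, Z)))))
  step 16: S(S(add(add(mul(SZ, SSZ), add(Z, Z)), mul(add(Z, SZ), add(mul(SZ, SSZ), add(Z, Z))))))
  step 17: S(S(add(add(add(SSZ, mul(Z, SSZ)), add(Z, Z)), mul(add(Z, SZ), add(mul(SZ, SSZ), add(Z, Z))))))
  step 18: S(S(add(add(S(add(SZ, mul(Z, SSZ))), add(Z, Z)), mul(add(Z, SZ), add(mul(SZ, SSZ), add(Z, Z))))))

Answer: NO — after 18 steps the term is S(S(add(add(S(add(SZ, mul(Z, SSZ))), add(Z, Z)), mul(add(Z, SZ), add(mul(SZ, SSZ), add(Z, Z)))))), not yet normal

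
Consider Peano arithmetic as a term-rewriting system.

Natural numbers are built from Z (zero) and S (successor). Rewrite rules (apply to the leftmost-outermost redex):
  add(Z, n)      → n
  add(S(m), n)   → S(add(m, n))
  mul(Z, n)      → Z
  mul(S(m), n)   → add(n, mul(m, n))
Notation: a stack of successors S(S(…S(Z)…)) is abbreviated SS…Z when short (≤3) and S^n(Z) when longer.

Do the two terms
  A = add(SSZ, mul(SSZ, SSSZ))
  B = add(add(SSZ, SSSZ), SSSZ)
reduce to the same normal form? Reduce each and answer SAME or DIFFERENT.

Answer: SAME — A ⇓ S^8(Z), B ⇓ S^8(Z)

Reduction:
Term A:
  start: add(SSZ, mul(SSZ, SSSZ))
  [1] S(add(SZ, mul(SSZ, SSSZ)))
  [2] S(S(add(Z, mul(SSZ, SSSZ))))
  [3] S(S(mul(SSZ, SSSZ)))
  [4] S(S(add(SSSZ, mul(SZ, SSSZ))))
  [5] S(S(S(add(SSZ, mul(SZ, SSSZ)))))
  [6] S(S(S(S(add(SZ, mul(SZ, SSSZ))))))
  [7] S(S(S(S(S(add(Z, mul(SZ, SSSZ)))))))
  [8] S(S(S(S(S(mul(SZ, SSSZ))))))
  [9] S(S(S(S(S(add(SSSZ, mul(Z, SSSZ)))))))
  [10] S(S(S(S(S(S(add(SSZ, mul(Z, SSSZ))))))))
  [11] S(S(S(S(S(S(S(add(SZ, mul(Z, SSSZ)))))))))
  [12] S(S(S(S(S(S(S(S(add(Z, mul(Z, SSSZ))))))))))
  [13] S(S(S(S(S(S(S(S(mul(Z, SSSZ)))))))))
  [14] S^8(Z)

Term B:
  start: add(add(SSZ, SSSZ), SSSZ)
  [1] add(S(add(SZ, SSSZ)), SSSZ)
  [2] S(add(add(SZ, SSSZ), SSSZ))
  [3] S(add(S(add(Z, SSSZ)), SSSZ))
  [4] S(S(add(add(Z, SSSZ), SSSZ)))
  [5] S(S(add(SSSZ, SSSZ)))
  [6] S(S(S(add(SSZ, SSSZ))))
  [7] S(S(S(S(add(SZ, SSSZ)))))
  [8] S(S(S(S(S(add(Z, SSSZ))))))
  [9] S^8(Z)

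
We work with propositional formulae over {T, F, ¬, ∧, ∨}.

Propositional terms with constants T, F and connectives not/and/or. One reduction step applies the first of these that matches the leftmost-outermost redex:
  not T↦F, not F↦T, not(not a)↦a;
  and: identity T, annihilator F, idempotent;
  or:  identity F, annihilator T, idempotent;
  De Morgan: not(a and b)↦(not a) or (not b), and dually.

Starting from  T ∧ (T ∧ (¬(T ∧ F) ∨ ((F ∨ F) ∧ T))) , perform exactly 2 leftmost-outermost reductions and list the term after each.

  start: T ∧ (T ∧ (¬(T ∧ F) ∨ ((F ∨ F) ∧ T)))
  step 1: T ∧ (¬(T ∧ F) ∨ ((F ∨ F) ∧ T))
  step 2: ¬(T ∧ F) ∨ ((F ∨ F) ∧ T)

Answer: after 2 steps: ¬(T ∧ F) ∨ ((F ∨ F) ∧ T)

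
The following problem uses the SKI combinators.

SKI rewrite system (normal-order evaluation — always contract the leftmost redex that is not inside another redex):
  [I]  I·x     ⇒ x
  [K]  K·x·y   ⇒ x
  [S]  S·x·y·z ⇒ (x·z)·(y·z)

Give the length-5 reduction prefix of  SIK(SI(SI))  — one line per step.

Answer: after 5 steps: SI(SI)

Working:
  start: SIK(SI(SI))
  step 1: I(SI(SI))(K(SI(SI)))
  step 2: SI(SI)(K(SI(SI)))
  step 3: I(K(SI(SI)))(SI(K(SI(SI))))
  step 4: K(SI(SI))(SI(K(SI(SI))))
  step 5: SI(SI)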